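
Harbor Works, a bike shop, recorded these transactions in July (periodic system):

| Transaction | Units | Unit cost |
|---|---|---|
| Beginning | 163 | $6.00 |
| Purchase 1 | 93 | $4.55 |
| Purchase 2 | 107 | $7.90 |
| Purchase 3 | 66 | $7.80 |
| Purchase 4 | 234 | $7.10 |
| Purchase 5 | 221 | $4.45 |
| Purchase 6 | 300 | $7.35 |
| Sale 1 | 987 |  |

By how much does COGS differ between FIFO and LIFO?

FIFO COGS: 163 @ $6.00 + 93 @ $4.55 + 107 @ $7.90 + 66 @ $7.80 + 234 @ $7.10 + 221 @ $4.45 + 103 @ $7.35 = $6,163.15
LIFO COGS: 300 @ $7.35 + 221 @ $4.45 + 234 @ $7.10 + 66 @ $7.80 + 107 @ $7.90 + 59 @ $4.55 = $6,478.40
Difference = |$6,163.15 − $6,478.40| = $315.25

$315.25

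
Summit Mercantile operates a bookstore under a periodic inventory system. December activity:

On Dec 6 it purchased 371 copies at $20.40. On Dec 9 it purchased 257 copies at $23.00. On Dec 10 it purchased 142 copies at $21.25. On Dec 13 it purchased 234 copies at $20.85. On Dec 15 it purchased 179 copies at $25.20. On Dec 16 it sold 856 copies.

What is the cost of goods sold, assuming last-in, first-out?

Dec 16, 856 sold [LIFO — newest first]: 179 @ $25.20 + 234 @ $20.85 + 142 @ $21.25 + 257 @ $23.00 + 44 @ $20.40 = $19,215.80
Ending inventory: 327 @ $20.40 = $6,670.80
Check: goods available $25,886.60 = COGS $19,215.80 + ending $6,670.80

COGS = $19,215.80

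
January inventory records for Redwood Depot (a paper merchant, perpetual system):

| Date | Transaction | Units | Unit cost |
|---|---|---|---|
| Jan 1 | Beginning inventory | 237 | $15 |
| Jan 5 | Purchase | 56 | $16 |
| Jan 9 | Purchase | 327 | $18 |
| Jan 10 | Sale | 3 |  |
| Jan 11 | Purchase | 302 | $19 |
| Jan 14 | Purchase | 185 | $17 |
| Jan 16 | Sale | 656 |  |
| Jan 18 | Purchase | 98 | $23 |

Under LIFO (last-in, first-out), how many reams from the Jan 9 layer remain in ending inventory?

155

Jan 10, 3 sold [LIFO — newest first]: 3 @ $18 = $54
Jan 16, 656 sold [LIFO — newest first]: 185 @ $17 + 302 @ $19 + 169 @ $18 = $11,925
Total COGS = $54 + $11,925 = $11,979
Ending inventory: 237 @ $15 + 56 @ $16 + 155 @ $18 + 98 @ $23 = $9,495
Check: goods available $21,474 = COGS $11,979 + ending $9,495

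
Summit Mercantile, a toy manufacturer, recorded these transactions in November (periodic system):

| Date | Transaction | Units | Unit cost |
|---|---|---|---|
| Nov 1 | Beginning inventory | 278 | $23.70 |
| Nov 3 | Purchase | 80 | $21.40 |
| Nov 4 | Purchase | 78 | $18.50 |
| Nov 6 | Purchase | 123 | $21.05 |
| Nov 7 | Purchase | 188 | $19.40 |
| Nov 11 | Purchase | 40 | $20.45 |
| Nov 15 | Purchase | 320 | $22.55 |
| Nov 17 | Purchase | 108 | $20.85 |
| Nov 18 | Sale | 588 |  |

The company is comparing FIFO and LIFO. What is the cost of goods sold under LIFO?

COGS = $12,613.80

FIFO COGS: 278 @ $23.70 + 80 @ $21.40 + 78 @ $18.50 + 123 @ $21.05 + 29 @ $19.40 = $12,895.35
LIFO COGS: 108 @ $20.85 + 320 @ $22.55 + 40 @ $20.45 + 120 @ $19.40 = $12,613.80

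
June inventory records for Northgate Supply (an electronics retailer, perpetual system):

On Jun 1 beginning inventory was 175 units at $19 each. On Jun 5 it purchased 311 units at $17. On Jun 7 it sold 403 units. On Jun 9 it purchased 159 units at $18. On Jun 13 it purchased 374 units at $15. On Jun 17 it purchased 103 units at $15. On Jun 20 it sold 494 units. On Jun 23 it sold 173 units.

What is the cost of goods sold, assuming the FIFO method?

Jun 7, 403 sold [FIFO — oldest first]: 175 @ $19 + 228 @ $17 = $7,201
Jun 20, 494 sold [FIFO — oldest first]: 83 @ $17 + 159 @ $18 + 252 @ $15 = $8,053
Jun 23, 173 sold [FIFO — oldest first]: 122 @ $15 + 51 @ $15 = $2,595
Total COGS = $7,201 + $8,053 + $2,595 = $17,849
Ending inventory: 52 @ $15 = $780
Check: goods available $18,629 = COGS $17,849 + ending $780

COGS = $17,849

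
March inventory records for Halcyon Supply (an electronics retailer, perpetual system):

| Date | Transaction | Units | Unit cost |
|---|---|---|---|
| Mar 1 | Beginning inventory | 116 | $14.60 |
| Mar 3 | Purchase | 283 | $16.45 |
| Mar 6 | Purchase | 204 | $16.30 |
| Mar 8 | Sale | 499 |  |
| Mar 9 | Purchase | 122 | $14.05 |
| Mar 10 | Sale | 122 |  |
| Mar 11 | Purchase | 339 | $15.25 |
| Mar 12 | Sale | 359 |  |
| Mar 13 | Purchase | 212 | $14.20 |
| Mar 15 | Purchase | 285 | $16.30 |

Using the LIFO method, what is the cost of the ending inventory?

Mar 8, 499 sold [LIFO — newest first]: 204 @ $16.30 + 283 @ $16.45 + 12 @ $14.60 = $8,155.75
Mar 10, 122 sold [LIFO — newest first]: 122 @ $14.05 = $1,714.10
Mar 12, 359 sold [LIFO — newest first]: 339 @ $15.25 + 20 @ $14.60 = $5,461.75
Total COGS = $8,155.75 + $1,714.10 + $5,461.75 = $15,331.60
Ending inventory: 84 @ $14.60 + 212 @ $14.20 + 285 @ $16.30 = $8,882.30

Ending inventory = $8,882.30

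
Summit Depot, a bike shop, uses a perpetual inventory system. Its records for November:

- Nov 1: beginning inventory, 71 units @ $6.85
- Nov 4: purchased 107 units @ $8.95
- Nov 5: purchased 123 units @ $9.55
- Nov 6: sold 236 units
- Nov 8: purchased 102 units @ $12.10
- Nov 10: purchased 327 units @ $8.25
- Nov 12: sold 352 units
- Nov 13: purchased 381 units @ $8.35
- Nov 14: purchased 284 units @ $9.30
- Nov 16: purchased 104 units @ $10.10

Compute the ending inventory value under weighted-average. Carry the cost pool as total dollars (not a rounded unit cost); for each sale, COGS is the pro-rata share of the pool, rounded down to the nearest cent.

After Nov 1: 71 on hand, pool $486.35 (≈ $6.8500 each)
After Nov 4: 178 on hand, pool $1,444.00 (≈ $8.1124 each)
After Nov 5: 301 on hand, pool $2,618.65 (≈ $8.6998 each)
Nov 6, sell 236: 236/301 × $2,618.65 → $2,053.16
After Nov 8: 167 on hand, pool $1,799.69 (≈ $10.7766 each)
After Nov 10: 494 on hand, pool $4,497.44 (≈ $9.1041 each)
Nov 12, sell 352: 352/494 × $4,497.44 → $3,204.65
After Nov 13: 523 on hand, pool $4,474.14 (≈ $8.5548 each)
After Nov 14: 807 on hand, pool $7,115.34 (≈ $8.8170 each)
After Nov 16: 911 on hand, pool $8,165.74 (≈ $8.9635 each)
Total COGS = $2,053.16 + $3,204.65 = $5,257.81
Ending inventory (cost pool remaining) = $8,165.74
Check: goods available $13,423.55 = COGS $5,257.81 + ending $8,165.74

Ending inventory = $8,165.74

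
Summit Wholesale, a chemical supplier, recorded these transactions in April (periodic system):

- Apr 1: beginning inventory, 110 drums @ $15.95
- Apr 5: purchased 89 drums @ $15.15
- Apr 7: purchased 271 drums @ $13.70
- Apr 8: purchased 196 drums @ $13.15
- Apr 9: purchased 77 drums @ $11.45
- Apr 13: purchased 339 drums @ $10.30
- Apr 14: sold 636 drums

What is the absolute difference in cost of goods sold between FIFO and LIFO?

FIFO COGS: 110 @ $15.95 + 89 @ $15.15 + 271 @ $13.70 + 166 @ $13.15 = $8,998.45
LIFO COGS: 339 @ $10.30 + 77 @ $11.45 + 196 @ $13.15 + 24 @ $13.70 = $7,279.55
Difference = |$8,998.45 − $7,279.55| = $1,718.90

$1,718.90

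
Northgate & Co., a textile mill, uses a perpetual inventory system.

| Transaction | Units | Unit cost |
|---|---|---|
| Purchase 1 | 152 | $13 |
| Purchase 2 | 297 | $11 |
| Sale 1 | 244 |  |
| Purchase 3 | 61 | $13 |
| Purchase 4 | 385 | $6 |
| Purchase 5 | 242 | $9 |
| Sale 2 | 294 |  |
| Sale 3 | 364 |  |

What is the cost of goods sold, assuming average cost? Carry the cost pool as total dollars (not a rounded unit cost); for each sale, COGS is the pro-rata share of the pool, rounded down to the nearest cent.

After Purchase 1: 152 on hand, pool $1,976.00 (≈ $13.0000 each)
After Purchase 2: 449 on hand, pool $5,243.00 (≈ $11.6771 each)
Sale 1, sell 244: 244/449 × $5,243.00 → $2,849.20
After Purchase 3: 266 on hand, pool $3,186.80 (≈ $11.9805 each)
After Purchase 4: 651 on hand, pool $5,496.80 (≈ $8.4436 each)
After Purchase 5: 893 on hand, pool $7,674.80 (≈ $8.5944 each)
Sale 2, sell 294: 294/893 × $7,674.80 → $2,526.75
Sale 3, sell 364: 364/599 × $5,148.05 → $3,128.36
Total COGS = $2,849.20 + $2,526.75 + $3,128.36 = $8,504.31
Ending inventory (cost pool remaining) = $2,019.69

COGS = $8,504.31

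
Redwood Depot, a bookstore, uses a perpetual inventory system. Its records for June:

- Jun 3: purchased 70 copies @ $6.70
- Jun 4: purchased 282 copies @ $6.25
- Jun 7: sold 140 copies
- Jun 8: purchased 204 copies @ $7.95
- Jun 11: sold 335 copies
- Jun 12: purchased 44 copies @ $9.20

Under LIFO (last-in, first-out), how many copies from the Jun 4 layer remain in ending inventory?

Jun 7, 140 sold [LIFO — newest first]: 140 @ $6.25 = $875.00
Jun 11, 335 sold [LIFO — newest first]: 204 @ $7.95 + 131 @ $6.25 = $2,440.55
Total COGS = $875.00 + $2,440.55 = $3,315.55
Ending inventory: 70 @ $6.70 + 11 @ $6.25 + 44 @ $9.20 = $942.55

11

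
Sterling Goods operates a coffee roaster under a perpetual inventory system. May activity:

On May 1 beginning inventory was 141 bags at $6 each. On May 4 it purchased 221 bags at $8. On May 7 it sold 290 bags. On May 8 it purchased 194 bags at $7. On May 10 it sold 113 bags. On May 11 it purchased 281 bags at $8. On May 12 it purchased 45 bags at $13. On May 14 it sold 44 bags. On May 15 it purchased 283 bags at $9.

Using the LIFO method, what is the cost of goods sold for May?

May 7, 290 sold [LIFO — newest first]: 221 @ $8 + 69 @ $6 = $2,182
May 10, 113 sold [LIFO — newest first]: 113 @ $7 = $791
May 14, 44 sold [LIFO — newest first]: 44 @ $13 = $572
Total COGS = $2,182 + $791 + $572 = $3,545
Ending inventory: 72 @ $6 + 81 @ $7 + 281 @ $8 + 1 @ $13 + 283 @ $9 = $5,807
Check: goods available $9,352 = COGS $3,545 + ending $5,807

COGS = $3,545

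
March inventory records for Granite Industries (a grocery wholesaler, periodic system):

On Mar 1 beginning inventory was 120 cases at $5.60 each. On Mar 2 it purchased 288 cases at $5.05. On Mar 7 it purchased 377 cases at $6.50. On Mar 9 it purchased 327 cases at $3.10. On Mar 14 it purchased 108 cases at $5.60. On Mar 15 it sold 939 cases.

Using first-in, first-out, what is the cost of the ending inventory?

Mar 15, 939 sold [FIFO — oldest first]: 120 @ $5.60 + 288 @ $5.05 + 377 @ $6.50 + 154 @ $3.10 = $5,054.30
Ending inventory: 173 @ $3.10 + 108 @ $5.60 = $1,141.10

Ending inventory = $1,141.10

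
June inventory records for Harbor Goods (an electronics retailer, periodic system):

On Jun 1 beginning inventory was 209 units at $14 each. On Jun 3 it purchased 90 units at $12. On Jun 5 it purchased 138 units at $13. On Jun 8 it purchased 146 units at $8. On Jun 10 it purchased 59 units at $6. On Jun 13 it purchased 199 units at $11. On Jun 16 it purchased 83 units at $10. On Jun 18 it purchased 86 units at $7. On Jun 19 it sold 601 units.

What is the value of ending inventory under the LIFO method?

Jun 19, 601 sold [LIFO — newest first]: 86 @ $7 + 83 @ $10 + 199 @ $11 + 59 @ $6 + 146 @ $8 + 28 @ $13 = $5,507
Ending inventory: 209 @ $14 + 90 @ $12 + 110 @ $13 = $5,436

Ending inventory = $5,436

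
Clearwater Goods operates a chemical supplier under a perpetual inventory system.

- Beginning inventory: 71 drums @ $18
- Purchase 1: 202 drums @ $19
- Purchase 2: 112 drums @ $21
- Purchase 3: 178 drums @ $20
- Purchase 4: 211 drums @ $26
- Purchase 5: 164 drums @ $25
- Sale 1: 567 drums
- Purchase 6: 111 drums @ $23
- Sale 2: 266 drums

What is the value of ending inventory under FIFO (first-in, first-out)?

Sale 1 (567) [FIFO — oldest first]: 71 @ $18 + 202 @ $19 + 112 @ $21 + 178 @ $20 + 4 @ $26 = $11,132
Sale 2 (266) [FIFO — oldest first]: 207 @ $26 + 59 @ $25 = $6,857
Total COGS = $11,132 + $6,857 = $17,989
Ending inventory: 105 @ $25 + 111 @ $23 = $5,178

Ending inventory = $5,178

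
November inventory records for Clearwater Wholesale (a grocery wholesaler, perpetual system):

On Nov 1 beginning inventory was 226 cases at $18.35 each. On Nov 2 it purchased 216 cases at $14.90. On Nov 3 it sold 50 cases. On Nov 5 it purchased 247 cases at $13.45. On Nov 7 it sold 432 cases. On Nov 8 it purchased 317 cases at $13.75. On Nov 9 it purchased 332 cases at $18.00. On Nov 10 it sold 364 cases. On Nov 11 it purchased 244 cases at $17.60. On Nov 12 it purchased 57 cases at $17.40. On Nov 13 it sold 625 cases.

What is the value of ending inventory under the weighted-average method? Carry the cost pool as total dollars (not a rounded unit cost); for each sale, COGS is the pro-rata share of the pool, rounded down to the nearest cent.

Ending inventory = $2,767.05

After Nov 1: 226 on hand, pool $4,147.10 (≈ $18.3500 each)
After Nov 2: 442 on hand, pool $7,365.50 (≈ $16.6640 each)
Nov 3, sell 50: 50/442 × $7,365.50 → $833.20
After Nov 5: 639 on hand, pool $9,854.45 (≈ $15.4217 each)
Nov 7, sell 432: 432/639 × $9,854.45 → $6,662.16
After Nov 8: 524 on hand, pool $7,551.04 (≈ $14.4104 each)
After Nov 9: 856 on hand, pool $13,527.04 (≈ $15.8026 each)
Nov 10, sell 364: 364/856 × $13,527.04 → $5,752.15
After Nov 11: 736 on hand, pool $12,069.29 (≈ $16.3985 each)
After Nov 12: 793 on hand, pool $13,061.09 (≈ $16.4705 each)
Nov 13, sell 625: 625/793 × $13,061.09 → $10,294.04
Total COGS = $833.20 + $6,662.16 + $5,752.15 + $10,294.04 = $23,541.55
Ending inventory (cost pool remaining) = $2,767.05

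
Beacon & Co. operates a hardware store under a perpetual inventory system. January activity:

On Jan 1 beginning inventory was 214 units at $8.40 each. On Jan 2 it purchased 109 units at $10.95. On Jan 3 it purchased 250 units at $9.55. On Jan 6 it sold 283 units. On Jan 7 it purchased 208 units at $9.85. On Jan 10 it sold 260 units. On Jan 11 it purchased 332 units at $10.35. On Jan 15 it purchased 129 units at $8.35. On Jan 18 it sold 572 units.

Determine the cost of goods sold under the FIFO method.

Jan 6, 283 sold [FIFO — oldest first]: 214 @ $8.40 + 69 @ $10.95 = $2,553.15
Jan 10, 260 sold [FIFO — oldest first]: 40 @ $10.95 + 220 @ $9.55 = $2,539.00
Jan 18, 572 sold [FIFO — oldest first]: 30 @ $9.55 + 208 @ $9.85 + 332 @ $10.35 + 2 @ $8.35 = $5,788.20
Total COGS = $2,553.15 + $2,539.00 + $5,788.20 = $10,880.35
Ending inventory: 127 @ $8.35 = $1,060.45
Check: goods available $11,940.80 = COGS $10,880.35 + ending $1,060.45

COGS = $10,880.35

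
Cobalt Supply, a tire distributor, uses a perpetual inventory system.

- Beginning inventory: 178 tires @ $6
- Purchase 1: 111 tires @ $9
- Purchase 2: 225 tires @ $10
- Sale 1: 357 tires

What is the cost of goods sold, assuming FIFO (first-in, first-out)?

Sale 1 (357) [FIFO — oldest first]: 178 @ $6 + 111 @ $9 + 68 @ $10 = $2,747
Ending inventory: 157 @ $10 = $1,570

COGS = $2,747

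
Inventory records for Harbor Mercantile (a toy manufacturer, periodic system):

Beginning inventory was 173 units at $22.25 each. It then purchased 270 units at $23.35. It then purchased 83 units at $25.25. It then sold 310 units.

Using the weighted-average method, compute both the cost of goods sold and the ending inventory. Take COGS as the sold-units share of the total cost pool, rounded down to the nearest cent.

Sale 1, sell 310: 310/526 × $12,249.50 → $7,219.28
Ending inventory (cost pool remaining) = $5,030.22

COGS = $7,219.28; ending inventory = $5,030.22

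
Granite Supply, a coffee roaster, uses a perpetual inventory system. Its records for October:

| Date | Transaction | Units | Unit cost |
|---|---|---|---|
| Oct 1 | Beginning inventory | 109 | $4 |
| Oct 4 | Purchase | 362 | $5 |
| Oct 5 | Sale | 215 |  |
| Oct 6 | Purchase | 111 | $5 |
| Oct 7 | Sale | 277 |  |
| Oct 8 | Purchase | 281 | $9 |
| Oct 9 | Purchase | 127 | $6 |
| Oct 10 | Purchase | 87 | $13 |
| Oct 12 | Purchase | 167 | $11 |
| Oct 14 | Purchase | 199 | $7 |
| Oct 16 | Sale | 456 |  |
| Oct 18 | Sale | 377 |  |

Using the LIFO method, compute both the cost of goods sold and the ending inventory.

COGS = $9,841; ending inventory = $612

Oct 5, 215 sold [LIFO — newest first]: 215 @ $5 = $1,075
Oct 7, 277 sold [LIFO — newest first]: 111 @ $5 + 147 @ $5 + 19 @ $4 = $1,366
Oct 16, 456 sold [LIFO — newest first]: 199 @ $7 + 167 @ $11 + 87 @ $13 + 3 @ $6 = $4,379
Oct 18, 377 sold [LIFO — newest first]: 124 @ $6 + 253 @ $9 = $3,021
Total COGS = $1,075 + $1,366 + $4,379 + $3,021 = $9,841
Ending inventory: 90 @ $4 + 28 @ $9 = $612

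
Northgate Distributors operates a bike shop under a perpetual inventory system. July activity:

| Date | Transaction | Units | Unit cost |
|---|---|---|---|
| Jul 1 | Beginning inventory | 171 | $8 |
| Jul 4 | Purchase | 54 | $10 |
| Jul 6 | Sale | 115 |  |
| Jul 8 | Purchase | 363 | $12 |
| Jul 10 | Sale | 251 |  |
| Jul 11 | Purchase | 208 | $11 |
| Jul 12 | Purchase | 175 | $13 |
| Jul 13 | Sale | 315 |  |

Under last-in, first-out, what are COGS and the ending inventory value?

COGS = $7,855; ending inventory = $2,972

Jul 6, 115 sold [LIFO — newest first]: 54 @ $10 + 61 @ $8 = $1,028
Jul 10, 251 sold [LIFO — newest first]: 251 @ $12 = $3,012
Jul 13, 315 sold [LIFO — newest first]: 175 @ $13 + 140 @ $11 = $3,815
Total COGS = $1,028 + $3,012 + $3,815 = $7,855
Ending inventory: 110 @ $8 + 112 @ $12 + 68 @ $11 = $2,972
Check: goods available $10,827 = COGS $7,855 + ending $2,972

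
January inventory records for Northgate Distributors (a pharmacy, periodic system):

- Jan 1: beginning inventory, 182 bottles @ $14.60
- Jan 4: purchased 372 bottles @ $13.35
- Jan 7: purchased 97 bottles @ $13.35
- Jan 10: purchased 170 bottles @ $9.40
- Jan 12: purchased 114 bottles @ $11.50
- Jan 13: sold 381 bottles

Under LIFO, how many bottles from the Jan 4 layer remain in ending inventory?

372

Jan 13, 381 sold [LIFO — newest first]: 114 @ $11.50 + 170 @ $9.40 + 97 @ $13.35 = $4,203.95
Ending inventory: 182 @ $14.60 + 372 @ $13.35 = $7,623.40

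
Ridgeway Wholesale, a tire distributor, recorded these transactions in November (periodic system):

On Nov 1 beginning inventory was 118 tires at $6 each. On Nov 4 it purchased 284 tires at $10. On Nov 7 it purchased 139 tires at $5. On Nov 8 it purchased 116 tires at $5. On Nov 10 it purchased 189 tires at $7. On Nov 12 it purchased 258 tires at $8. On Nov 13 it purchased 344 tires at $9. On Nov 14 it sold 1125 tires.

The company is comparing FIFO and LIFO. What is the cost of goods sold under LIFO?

COGS = $8,548

FIFO COGS: 118 @ $6 + 284 @ $10 + 139 @ $5 + 116 @ $5 + 189 @ $7 + 258 @ $8 + 21 @ $9 = $8,399
LIFO COGS: 344 @ $9 + 258 @ $8 + 189 @ $7 + 116 @ $5 + 139 @ $5 + 79 @ $10 = $8,548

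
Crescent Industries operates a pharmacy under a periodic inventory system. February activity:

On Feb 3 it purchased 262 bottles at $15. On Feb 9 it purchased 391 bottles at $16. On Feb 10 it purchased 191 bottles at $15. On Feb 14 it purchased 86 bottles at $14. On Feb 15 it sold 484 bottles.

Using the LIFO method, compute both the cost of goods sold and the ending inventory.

COGS = $7,381; ending inventory = $6,874

Feb 15, 484 sold [LIFO — newest first]: 86 @ $14 + 191 @ $15 + 207 @ $16 = $7,381
Ending inventory: 262 @ $15 + 184 @ $16 = $6,874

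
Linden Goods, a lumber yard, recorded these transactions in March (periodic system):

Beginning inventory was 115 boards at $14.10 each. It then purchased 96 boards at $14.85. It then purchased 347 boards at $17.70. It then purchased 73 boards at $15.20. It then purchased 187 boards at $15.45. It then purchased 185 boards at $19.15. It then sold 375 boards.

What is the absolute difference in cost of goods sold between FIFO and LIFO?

FIFO COGS: 115 @ $14.10 + 96 @ $14.85 + 164 @ $17.70 = $5,949.90
LIFO COGS: 185 @ $19.15 + 187 @ $15.45 + 3 @ $15.20 = $6,477.50
Difference = |$5,949.90 − $6,477.50| = $527.60

$527.60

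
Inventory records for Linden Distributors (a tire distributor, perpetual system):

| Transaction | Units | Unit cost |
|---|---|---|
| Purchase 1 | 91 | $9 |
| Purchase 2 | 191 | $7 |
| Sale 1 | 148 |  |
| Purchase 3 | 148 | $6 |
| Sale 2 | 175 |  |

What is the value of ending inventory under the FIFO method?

Ending inventory = $642

Sale 1 (148) [FIFO — oldest first]: 91 @ $9 + 57 @ $7 = $1,218
Sale 2 (175) [FIFO — oldest first]: 134 @ $7 + 41 @ $6 = $1,184
Total COGS = $1,218 + $1,184 = $2,402
Ending inventory: 107 @ $6 = $642
Check: goods available $3,044 = COGS $2,402 + ending $642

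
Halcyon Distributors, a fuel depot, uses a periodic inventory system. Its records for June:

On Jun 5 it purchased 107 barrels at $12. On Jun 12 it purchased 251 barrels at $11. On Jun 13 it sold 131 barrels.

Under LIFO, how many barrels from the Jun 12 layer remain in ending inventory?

120

Jun 13, 131 sold [LIFO — newest first]: 131 @ $11 = $1,441
Ending inventory: 107 @ $12 + 120 @ $11 = $2,604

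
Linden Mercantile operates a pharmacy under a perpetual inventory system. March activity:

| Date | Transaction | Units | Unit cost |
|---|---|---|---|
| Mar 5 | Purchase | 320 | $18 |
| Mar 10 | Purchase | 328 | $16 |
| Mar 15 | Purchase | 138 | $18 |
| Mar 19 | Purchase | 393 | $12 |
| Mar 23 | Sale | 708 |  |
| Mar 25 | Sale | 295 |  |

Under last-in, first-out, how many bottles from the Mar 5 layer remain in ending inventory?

176

Mar 23, 708 sold [LIFO — newest first]: 393 @ $12 + 138 @ $18 + 177 @ $16 = $10,032
Mar 25, 295 sold [LIFO — newest first]: 151 @ $16 + 144 @ $18 = $5,008
Total COGS = $10,032 + $5,008 = $15,040
Ending inventory: 176 @ $18 = $3,168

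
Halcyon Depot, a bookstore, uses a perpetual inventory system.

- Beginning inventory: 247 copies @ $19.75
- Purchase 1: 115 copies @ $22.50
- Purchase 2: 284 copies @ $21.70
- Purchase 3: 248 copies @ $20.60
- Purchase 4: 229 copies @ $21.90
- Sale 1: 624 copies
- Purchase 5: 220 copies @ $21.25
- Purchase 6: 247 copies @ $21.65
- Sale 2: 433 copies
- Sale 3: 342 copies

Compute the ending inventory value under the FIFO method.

Sale 1 (624) [FIFO — oldest first]: 247 @ $19.75 + 115 @ $22.50 + 262 @ $21.70 = $13,151.15
Sale 2 (433) [FIFO — oldest first]: 22 @ $21.70 + 248 @ $20.60 + 163 @ $21.90 = $9,155.90
Sale 3 (342) [FIFO — oldest first]: 66 @ $21.90 + 220 @ $21.25 + 56 @ $21.65 = $7,332.80
Total COGS = $13,151.15 + $9,155.90 + $7,332.80 = $29,639.85
Ending inventory: 191 @ $21.65 = $4,135.15

Ending inventory = $4,135.15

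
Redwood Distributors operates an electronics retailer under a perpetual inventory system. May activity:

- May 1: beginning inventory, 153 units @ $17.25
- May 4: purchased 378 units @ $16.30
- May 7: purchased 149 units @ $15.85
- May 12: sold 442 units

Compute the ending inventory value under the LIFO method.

May 12, 442 sold [LIFO — newest first]: 149 @ $15.85 + 293 @ $16.30 = $7,137.55
Ending inventory: 153 @ $17.25 + 85 @ $16.30 = $4,024.75
Check: goods available $11,162.30 = COGS $7,137.55 + ending $4,024.75

Ending inventory = $4,024.75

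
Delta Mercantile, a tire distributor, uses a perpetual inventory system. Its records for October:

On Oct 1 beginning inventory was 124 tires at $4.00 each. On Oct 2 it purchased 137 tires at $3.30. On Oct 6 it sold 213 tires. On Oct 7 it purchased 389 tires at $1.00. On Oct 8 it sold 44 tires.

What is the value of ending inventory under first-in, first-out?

Oct 6, 213 sold [FIFO — oldest first]: 124 @ $4.00 + 89 @ $3.30 = $789.70
Oct 8, 44 sold [FIFO — oldest first]: 44 @ $3.30 = $145.20
Total COGS = $789.70 + $145.20 = $934.90
Ending inventory: 4 @ $3.30 + 389 @ $1.00 = $402.20

Ending inventory = $402.20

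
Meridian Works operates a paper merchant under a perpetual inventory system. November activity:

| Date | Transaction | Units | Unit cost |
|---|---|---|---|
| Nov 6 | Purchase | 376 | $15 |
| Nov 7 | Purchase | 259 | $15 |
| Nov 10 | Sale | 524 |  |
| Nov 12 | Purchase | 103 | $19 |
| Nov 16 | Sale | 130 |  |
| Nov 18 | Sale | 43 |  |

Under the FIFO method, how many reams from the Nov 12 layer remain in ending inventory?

Nov 10, 524 sold [FIFO — oldest first]: 376 @ $15 + 148 @ $15 = $7,860
Nov 16, 130 sold [FIFO — oldest first]: 111 @ $15 + 19 @ $19 = $2,026
Nov 18, 43 sold [FIFO — oldest first]: 43 @ $19 = $817
Total COGS = $7,860 + $2,026 + $817 = $10,703
Ending inventory: 41 @ $19 = $779

41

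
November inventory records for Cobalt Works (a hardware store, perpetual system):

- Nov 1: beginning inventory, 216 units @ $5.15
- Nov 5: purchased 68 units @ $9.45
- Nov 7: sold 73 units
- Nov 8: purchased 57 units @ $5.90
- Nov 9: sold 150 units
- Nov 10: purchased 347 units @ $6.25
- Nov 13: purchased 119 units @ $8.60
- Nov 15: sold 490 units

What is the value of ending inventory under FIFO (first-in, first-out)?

Nov 7, 73 sold [FIFO — oldest first]: 73 @ $5.15 = $375.95
Nov 9, 150 sold [FIFO — oldest first]: 143 @ $5.15 + 7 @ $9.45 = $802.60
Nov 15, 490 sold [FIFO — oldest first]: 61 @ $9.45 + 57 @ $5.90 + 347 @ $6.25 + 25 @ $8.60 = $3,296.50
Total COGS = $375.95 + $802.60 + $3,296.50 = $4,475.05
Ending inventory: 94 @ $8.60 = $808.40
Check: goods available $5,283.45 = COGS $4,475.05 + ending $808.40

Ending inventory = $808.40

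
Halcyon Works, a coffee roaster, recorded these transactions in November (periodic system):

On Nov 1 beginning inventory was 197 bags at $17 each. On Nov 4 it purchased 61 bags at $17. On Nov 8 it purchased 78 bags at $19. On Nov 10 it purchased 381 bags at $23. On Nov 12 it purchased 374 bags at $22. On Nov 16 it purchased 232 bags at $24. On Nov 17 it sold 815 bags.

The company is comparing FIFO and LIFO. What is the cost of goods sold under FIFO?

COGS = $16,787

FIFO COGS: 197 @ $17 + 61 @ $17 + 78 @ $19 + 381 @ $23 + 98 @ $22 = $16,787
LIFO COGS: 232 @ $24 + 374 @ $22 + 209 @ $23 = $18,603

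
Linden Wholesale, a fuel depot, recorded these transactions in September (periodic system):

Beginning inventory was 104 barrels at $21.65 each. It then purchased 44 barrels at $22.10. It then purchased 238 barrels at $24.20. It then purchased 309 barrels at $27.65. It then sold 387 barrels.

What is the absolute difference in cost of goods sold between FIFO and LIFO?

$1,420.20

FIFO COGS: 104 @ $21.65 + 44 @ $22.10 + 238 @ $24.20 + 1 @ $27.65 = $9,011.25
LIFO COGS: 309 @ $27.65 + 78 @ $24.20 = $10,431.45
Difference = |$9,011.25 − $10,431.45| = $1,420.20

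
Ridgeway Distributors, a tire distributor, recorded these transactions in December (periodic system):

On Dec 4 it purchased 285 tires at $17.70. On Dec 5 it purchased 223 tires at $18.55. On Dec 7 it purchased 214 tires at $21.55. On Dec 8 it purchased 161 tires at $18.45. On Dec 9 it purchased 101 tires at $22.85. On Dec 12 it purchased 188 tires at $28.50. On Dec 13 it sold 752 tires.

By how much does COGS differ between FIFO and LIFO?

FIFO COGS: 285 @ $17.70 + 223 @ $18.55 + 214 @ $21.55 + 30 @ $18.45 = $14,346.35
LIFO COGS: 188 @ $28.50 + 101 @ $22.85 + 161 @ $18.45 + 214 @ $21.55 + 88 @ $18.55 = $16,880.40
Difference = |$14,346.35 − $16,880.40| = $2,534.05

$2,534.05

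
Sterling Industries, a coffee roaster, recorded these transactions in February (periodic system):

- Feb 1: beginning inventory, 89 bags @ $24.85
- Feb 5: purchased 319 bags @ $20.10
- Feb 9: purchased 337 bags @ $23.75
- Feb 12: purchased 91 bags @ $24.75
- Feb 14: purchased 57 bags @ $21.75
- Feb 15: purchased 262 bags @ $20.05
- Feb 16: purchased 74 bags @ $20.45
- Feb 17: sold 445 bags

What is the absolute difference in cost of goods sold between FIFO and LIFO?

FIFO COGS: 89 @ $24.85 + 319 @ $20.10 + 37 @ $23.75 = $9,502.30
LIFO COGS: 74 @ $20.45 + 262 @ $20.05 + 57 @ $21.75 + 52 @ $24.75 = $9,293.15
Difference = |$9,502.30 − $9,293.15| = $209.15

$209.15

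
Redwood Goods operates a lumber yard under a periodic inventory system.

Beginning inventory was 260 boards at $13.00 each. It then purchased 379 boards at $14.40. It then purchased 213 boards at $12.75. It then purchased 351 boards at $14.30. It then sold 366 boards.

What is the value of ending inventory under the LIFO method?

Sale 1 (366) [LIFO — newest first]: 351 @ $14.30 + 15 @ $12.75 = $5,210.55
Ending inventory: 260 @ $13.00 + 379 @ $14.40 + 198 @ $12.75 = $11,362.10

Ending inventory = $11,362.10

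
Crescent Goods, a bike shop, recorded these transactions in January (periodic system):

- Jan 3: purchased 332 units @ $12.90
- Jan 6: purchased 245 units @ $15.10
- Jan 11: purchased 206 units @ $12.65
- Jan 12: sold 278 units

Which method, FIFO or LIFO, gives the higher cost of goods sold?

FIFO COGS: 278 @ $12.90 = $3,586.20
LIFO COGS: 206 @ $12.65 + 72 @ $15.10 = $3,693.10

LIFO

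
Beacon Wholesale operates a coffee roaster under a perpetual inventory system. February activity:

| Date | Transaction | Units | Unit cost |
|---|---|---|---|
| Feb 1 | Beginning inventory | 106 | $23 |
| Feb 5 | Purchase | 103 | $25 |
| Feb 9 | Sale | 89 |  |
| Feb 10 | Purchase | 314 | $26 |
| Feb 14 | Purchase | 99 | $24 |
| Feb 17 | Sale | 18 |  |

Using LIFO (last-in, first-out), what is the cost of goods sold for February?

Feb 9, 89 sold [LIFO — newest first]: 89 @ $25 = $2,225
Feb 17, 18 sold [LIFO — newest first]: 18 @ $24 = $432
Total COGS = $2,225 + $432 = $2,657
Ending inventory: 106 @ $23 + 14 @ $25 + 314 @ $26 + 81 @ $24 = $12,896

COGS = $2,657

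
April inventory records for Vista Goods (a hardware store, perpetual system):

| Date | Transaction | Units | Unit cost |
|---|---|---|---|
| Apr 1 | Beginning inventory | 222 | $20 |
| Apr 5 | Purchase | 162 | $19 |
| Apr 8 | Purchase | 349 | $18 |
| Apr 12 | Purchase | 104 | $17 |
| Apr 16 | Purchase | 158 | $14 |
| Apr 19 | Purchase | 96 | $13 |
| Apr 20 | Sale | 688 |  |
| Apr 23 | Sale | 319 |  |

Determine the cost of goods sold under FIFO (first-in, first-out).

Apr 20, 688 sold [FIFO — oldest first]: 222 @ $20 + 162 @ $19 + 304 @ $18 = $12,990
Apr 23, 319 sold [FIFO — oldest first]: 45 @ $18 + 104 @ $17 + 158 @ $14 + 12 @ $13 = $4,946
Total COGS = $12,990 + $4,946 = $17,936
Ending inventory: 84 @ $13 = $1,092

COGS = $17,936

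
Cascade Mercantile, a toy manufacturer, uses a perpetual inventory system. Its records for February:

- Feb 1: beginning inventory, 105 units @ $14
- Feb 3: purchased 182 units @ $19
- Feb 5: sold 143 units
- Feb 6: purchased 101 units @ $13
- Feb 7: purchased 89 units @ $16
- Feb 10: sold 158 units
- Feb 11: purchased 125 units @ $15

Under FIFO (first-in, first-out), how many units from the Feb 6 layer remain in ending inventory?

87

Feb 5, 143 sold [FIFO — oldest first]: 105 @ $14 + 38 @ $19 = $2,192
Feb 10, 158 sold [FIFO — oldest first]: 144 @ $19 + 14 @ $13 = $2,918
Total COGS = $2,192 + $2,918 = $5,110
Ending inventory: 87 @ $13 + 89 @ $16 + 125 @ $15 = $4,430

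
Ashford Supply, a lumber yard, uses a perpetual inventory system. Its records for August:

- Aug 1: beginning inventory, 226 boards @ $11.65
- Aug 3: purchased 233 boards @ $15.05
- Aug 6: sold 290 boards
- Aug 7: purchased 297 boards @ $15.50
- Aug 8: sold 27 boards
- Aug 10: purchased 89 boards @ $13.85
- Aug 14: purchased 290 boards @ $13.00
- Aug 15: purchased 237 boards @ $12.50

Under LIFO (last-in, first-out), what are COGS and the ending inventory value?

Aug 6, 290 sold [LIFO — newest first]: 233 @ $15.05 + 57 @ $11.65 = $4,170.70
Aug 8, 27 sold [LIFO — newest first]: 27 @ $15.50 = $418.50
Total COGS = $4,170.70 + $418.50 = $4,589.20
Ending inventory: 169 @ $11.65 + 270 @ $15.50 + 89 @ $13.85 + 290 @ $13.00 + 237 @ $12.50 = $14,119.00
Check: goods available $18,708.20 = COGS $4,589.20 + ending $14,119.00

COGS = $4,589.20; ending inventory = $14,119.00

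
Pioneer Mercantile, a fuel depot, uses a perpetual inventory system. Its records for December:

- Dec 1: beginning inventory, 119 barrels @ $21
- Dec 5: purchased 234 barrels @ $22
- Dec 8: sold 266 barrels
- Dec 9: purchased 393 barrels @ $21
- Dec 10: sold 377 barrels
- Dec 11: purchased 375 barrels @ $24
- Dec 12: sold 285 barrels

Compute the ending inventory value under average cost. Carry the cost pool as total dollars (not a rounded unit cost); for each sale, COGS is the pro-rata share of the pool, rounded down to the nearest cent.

After Dec 1: 119 on hand, pool $2,499.00 (≈ $21.0000 each)
After Dec 5: 353 on hand, pool $7,647.00 (≈ $21.6629 each)
Dec 8, sell 266: 266/353 × $7,647.00 → $5,762.32
After Dec 9: 480 on hand, pool $10,137.68 (≈ $21.1202 each)
Dec 10, sell 377: 377/480 × $10,137.68 → $7,962.30
After Dec 11: 478 on hand, pool $11,175.38 (≈ $23.3795 each)
Dec 12, sell 285: 285/478 × $11,175.38 → $6,663.14
Total COGS = $5,762.32 + $7,962.30 + $6,663.14 = $20,387.76
Ending inventory (cost pool remaining) = $4,512.24
Check: goods available $24,900.00 = COGS $20,387.76 + ending $4,512.24

Ending inventory = $4,512.24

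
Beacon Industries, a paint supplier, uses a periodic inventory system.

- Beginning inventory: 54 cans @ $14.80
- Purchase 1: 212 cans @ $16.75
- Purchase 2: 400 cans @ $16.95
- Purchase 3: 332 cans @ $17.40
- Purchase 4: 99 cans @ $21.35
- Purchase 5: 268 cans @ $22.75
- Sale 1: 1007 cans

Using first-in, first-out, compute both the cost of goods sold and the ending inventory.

COGS = $17,099.15; ending inventory = $8,018.50

Sale 1 (1007) [FIFO — oldest first]: 54 @ $14.80 + 212 @ $16.75 + 400 @ $16.95 + 332 @ $17.40 + 9 @ $21.35 = $17,099.15
Ending inventory: 90 @ $21.35 + 268 @ $22.75 = $8,018.50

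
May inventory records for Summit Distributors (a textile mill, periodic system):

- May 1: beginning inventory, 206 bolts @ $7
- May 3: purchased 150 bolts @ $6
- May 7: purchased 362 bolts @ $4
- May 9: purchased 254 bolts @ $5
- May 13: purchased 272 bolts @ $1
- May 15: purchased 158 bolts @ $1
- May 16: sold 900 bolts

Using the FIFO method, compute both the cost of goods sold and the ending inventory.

COGS = $4,700; ending inventory = $790

May 16, 900 sold [FIFO — oldest first]: 206 @ $7 + 150 @ $6 + 362 @ $4 + 182 @ $5 = $4,700
Ending inventory: 72 @ $5 + 272 @ $1 + 158 @ $1 = $790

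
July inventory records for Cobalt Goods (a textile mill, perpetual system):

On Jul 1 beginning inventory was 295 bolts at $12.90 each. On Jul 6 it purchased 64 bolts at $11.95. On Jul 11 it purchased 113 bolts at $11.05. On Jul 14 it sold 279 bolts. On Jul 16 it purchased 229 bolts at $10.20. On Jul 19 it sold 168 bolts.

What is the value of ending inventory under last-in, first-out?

Ending inventory = $3,111.90

Jul 14, 279 sold [LIFO — newest first]: 113 @ $11.05 + 64 @ $11.95 + 102 @ $12.90 = $3,329.25
Jul 19, 168 sold [LIFO — newest first]: 168 @ $10.20 = $1,713.60
Total COGS = $3,329.25 + $1,713.60 = $5,042.85
Ending inventory: 193 @ $12.90 + 61 @ $10.20 = $3,111.90
Check: goods available $8,154.75 = COGS $5,042.85 + ending $3,111.90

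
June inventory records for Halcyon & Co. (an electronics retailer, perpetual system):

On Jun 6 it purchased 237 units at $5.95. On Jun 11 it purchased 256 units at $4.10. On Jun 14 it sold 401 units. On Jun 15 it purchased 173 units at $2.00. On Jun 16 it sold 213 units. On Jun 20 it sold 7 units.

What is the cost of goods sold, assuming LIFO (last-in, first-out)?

Jun 14, 401 sold [LIFO — newest first]: 256 @ $4.10 + 145 @ $5.95 = $1,912.35
Jun 16, 213 sold [LIFO — newest first]: 173 @ $2.00 + 40 @ $5.95 = $584.00
Jun 20, 7 sold [LIFO — newest first]: 7 @ $5.95 = $41.65
Total COGS = $1,912.35 + $584.00 + $41.65 = $2,538.00
Ending inventory: 45 @ $5.95 = $267.75
Check: goods available $2,805.75 = COGS $2,538.00 + ending $267.75

COGS = $2,538.00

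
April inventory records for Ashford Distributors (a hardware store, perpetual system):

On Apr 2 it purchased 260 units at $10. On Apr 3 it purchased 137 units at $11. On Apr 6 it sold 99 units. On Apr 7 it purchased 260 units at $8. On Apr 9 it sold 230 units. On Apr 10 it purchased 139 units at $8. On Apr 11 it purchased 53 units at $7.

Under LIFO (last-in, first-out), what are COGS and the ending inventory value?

COGS = $2,929; ending inventory = $4,741

Apr 6, 99 sold [LIFO — newest first]: 99 @ $11 = $1,089
Apr 9, 230 sold [LIFO — newest first]: 230 @ $8 = $1,840
Total COGS = $1,089 + $1,840 = $2,929
Ending inventory: 260 @ $10 + 38 @ $11 + 30 @ $8 + 139 @ $8 + 53 @ $7 = $4,741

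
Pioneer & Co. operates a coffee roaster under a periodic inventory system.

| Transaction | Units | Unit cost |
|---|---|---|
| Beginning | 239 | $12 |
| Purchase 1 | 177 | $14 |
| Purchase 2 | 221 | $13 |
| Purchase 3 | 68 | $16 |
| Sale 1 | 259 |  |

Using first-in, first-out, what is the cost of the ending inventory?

Ending inventory = $6,159

Sale 1 (259) [FIFO — oldest first]: 239 @ $12 + 20 @ $14 = $3,148
Ending inventory: 157 @ $14 + 221 @ $13 + 68 @ $16 = $6,159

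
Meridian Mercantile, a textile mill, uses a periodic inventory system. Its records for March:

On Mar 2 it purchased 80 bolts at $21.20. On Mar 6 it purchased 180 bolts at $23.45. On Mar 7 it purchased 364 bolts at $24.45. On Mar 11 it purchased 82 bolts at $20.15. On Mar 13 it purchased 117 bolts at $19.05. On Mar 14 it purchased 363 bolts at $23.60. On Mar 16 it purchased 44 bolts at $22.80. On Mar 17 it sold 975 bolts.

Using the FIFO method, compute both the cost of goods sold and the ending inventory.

Mar 17, 975 sold [FIFO — oldest first]: 80 @ $21.20 + 180 @ $23.45 + 364 @ $24.45 + 82 @ $20.15 + 117 @ $19.05 + 152 @ $23.60 = $22,285.15
Ending inventory: 211 @ $23.60 + 44 @ $22.80 = $5,982.80

COGS = $22,285.15; ending inventory = $5,982.80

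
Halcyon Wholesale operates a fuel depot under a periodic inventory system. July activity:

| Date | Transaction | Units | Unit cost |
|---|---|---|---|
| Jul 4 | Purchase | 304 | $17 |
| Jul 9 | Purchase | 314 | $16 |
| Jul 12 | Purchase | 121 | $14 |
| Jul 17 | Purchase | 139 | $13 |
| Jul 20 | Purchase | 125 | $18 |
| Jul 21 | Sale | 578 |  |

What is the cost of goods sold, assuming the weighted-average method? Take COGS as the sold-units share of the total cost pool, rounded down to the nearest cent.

Jul 21, sell 578: 578/1003 × $15,943.00 → $9,187.49
Ending inventory (cost pool remaining) = $6,755.51

COGS = $9,187.49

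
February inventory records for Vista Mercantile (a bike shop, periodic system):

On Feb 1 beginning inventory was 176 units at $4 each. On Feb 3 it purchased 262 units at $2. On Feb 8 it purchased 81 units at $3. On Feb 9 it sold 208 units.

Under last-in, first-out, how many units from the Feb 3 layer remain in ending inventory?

Feb 9, 208 sold [LIFO — newest first]: 81 @ $3 + 127 @ $2 = $497
Ending inventory: 176 @ $4 + 135 @ $2 = $974

135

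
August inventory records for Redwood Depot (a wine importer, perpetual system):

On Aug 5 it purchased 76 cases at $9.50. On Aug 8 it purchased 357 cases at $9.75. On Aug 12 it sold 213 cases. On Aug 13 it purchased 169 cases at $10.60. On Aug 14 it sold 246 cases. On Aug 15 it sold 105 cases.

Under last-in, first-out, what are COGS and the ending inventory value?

COGS = $5,633.15; ending inventory = $361.00

Aug 12, 213 sold [LIFO — newest first]: 213 @ $9.75 = $2,076.75
Aug 14, 246 sold [LIFO — newest first]: 169 @ $10.60 + 77 @ $9.75 = $2,542.15
Aug 15, 105 sold [LIFO — newest first]: 67 @ $9.75 + 38 @ $9.50 = $1,014.25
Total COGS = $2,076.75 + $2,542.15 + $1,014.25 = $5,633.15
Ending inventory: 38 @ $9.50 = $361.00
Check: goods available $5,994.15 = COGS $5,633.15 + ending $361.00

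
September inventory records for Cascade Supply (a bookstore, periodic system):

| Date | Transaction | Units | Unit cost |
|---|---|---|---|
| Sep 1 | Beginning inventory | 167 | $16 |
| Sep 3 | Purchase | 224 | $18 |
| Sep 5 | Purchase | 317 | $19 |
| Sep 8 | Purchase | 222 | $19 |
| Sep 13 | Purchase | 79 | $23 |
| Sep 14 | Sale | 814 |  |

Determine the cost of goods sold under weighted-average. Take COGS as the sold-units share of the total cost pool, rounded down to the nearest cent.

Sep 14, sell 814: 814/1009 × $18,762.00 → $15,136.04
Ending inventory (cost pool remaining) = $3,625.96
Check: goods available $18,762.00 = COGS $15,136.04 + ending $3,625.96

COGS = $15,136.04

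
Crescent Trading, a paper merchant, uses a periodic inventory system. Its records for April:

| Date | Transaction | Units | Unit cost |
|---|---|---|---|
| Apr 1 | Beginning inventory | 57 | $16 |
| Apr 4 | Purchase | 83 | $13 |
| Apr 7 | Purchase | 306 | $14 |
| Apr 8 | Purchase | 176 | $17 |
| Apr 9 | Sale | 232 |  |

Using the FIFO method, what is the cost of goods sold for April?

COGS = $3,279

Apr 9, 232 sold [FIFO — oldest first]: 57 @ $16 + 83 @ $13 + 92 @ $14 = $3,279
Ending inventory: 214 @ $14 + 176 @ $17 = $5,988
Check: goods available $9,267 = COGS $3,279 + ending $5,988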